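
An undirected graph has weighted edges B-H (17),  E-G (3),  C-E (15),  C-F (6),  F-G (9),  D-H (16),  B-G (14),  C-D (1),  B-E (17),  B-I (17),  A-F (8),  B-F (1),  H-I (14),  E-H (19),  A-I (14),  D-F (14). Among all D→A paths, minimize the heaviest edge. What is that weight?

A few of the D→A routes:
D→C→E→G→F→A: max(1, 15, 3, 9, 8) = 15
D→F→A: max(14, 8) = 14
D→C→F→A: max(1, 6, 8) = 8
The minimum achievable maximum is 8.

8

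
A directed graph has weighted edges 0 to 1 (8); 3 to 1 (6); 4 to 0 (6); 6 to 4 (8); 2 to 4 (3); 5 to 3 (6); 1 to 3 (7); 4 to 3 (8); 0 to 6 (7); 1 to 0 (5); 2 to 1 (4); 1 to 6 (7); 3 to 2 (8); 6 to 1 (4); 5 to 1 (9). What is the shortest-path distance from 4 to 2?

Paths from 4 to 2:
4 -> 3 -> 2: 8 + 8 = 16
4 -> 0 -> 6 -> 1 -> 3 -> 2: 6 + 7 + 4 + 7 + 8 = 32
4 -> 0 -> 1 -> 3 -> 2: 6 + 8 + 7 + 8 = 29
Best route has total 16.

16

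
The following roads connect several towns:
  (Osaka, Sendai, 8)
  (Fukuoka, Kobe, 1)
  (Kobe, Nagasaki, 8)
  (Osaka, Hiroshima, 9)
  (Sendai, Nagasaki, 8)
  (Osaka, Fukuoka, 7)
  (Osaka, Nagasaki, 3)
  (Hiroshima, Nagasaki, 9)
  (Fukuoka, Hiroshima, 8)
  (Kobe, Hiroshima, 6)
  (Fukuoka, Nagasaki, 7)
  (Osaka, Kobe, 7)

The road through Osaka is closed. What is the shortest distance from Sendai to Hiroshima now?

17

Comparing a few candidate routes:
Sendai -> Nagasaki -> Kobe -> Hiroshima: 8 + 8 + 6 = 22
Sendai -> Nagasaki -> Hiroshima: 8 + 9 = 17
Sendai -> Nagasaki -> Fukuoka -> Kobe -> Hiroshima: 8 + 7 + 1 + 6 = 22
Sendai -> Nagasaki -> Fukuoka -> Hiroshima: 8 + 7 + 8 = 23
The minimum is 17.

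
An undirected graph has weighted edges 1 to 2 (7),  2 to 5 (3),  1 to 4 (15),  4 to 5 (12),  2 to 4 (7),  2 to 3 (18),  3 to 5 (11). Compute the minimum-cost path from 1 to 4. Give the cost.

14

Paths from 1 to 4:
1 - 4: 15
1 - 2 - 5 - 4: 7 + 3 + 12 = 22
1 - 2 - 4: 7 + 7 = 14
1 - 2 - 3 - 5 - 4: 7 + 18 + 11 + 12 = 48
The minimum is 14.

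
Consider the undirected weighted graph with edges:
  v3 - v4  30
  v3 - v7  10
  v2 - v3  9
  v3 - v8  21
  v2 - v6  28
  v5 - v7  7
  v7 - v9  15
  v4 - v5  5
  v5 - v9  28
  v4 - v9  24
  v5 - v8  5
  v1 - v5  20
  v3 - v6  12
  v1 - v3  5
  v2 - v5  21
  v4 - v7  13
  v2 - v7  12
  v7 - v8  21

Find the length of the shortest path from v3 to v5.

17

Comparing a few candidate routes:
v3 → v7 → v5: 10 + 7 = 17
v3 → v1 → v5: 5 + 20 = 25
v3 → v2 → v7 → v5: 9 + 12 + 7 = 28
v3 → v7 → v4 → v5: 10 + 13 + 5 = 28
v3 → v8 → v5: 21 + 5 = 26
Shortest: 17.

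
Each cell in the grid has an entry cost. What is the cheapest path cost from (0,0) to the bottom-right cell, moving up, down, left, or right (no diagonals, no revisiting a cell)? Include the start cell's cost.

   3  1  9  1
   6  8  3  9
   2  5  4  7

26

Take [0,0] [0,1] [1,1] [1,2] [2,2] [2,3] for a total of 3 + 1 + 8 + 3 + 4 + 7 = 26.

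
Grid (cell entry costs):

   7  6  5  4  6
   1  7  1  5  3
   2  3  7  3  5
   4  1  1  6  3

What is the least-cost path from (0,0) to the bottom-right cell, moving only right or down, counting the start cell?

24

Path r0c0 → r1c0 → r2c0 → r2c1 → r3c1 → r3c2 → r3c3 → r3c4: 7 + 1 + 2 + 3 + 1 + 1 + 6 + 3 = 24.
For comparison, the top-then-right route costs 39.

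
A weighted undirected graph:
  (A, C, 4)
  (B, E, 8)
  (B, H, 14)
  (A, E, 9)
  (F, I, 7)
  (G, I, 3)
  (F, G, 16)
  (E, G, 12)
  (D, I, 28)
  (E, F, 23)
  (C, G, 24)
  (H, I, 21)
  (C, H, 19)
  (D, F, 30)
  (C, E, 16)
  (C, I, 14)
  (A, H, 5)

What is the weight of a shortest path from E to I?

Checking several routes:
E-G-I: 12 + 3 = 15
E-C-I: 16 + 14 = 30
E-F-I: 23 + 7 = 30
E-A-H-I: 9 + 5 + 21 = 35
E-A-C-I: 9 + 4 + 14 = 27
Best route has total 15.

15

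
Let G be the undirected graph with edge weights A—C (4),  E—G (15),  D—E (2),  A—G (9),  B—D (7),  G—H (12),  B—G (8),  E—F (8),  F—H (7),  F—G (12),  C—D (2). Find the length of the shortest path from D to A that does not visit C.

Some routes from D to A avoiding C:
D→E→F→G→A: 2 + 8 + 12 + 9 = 31
D→B→G→A: 7 + 8 + 9 = 24
D→E→G→A: 2 + 15 + 9 = 26
Shortest: 24.

24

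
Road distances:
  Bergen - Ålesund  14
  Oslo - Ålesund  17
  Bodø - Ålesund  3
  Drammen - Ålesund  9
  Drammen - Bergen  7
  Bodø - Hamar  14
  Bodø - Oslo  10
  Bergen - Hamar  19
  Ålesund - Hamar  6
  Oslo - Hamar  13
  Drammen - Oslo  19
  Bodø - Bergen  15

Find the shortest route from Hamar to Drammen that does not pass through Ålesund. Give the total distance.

Candidate routes:
Hamar - Bodø - Oslo - Drammen: 14 + 10 + 19 = 43
Hamar - Bodø - Bergen - Drammen: 14 + 15 + 7 = 36
Hamar - Oslo - Bodø - Bergen - Drammen: 13 + 10 + 15 + 7 = 45
Hamar - Bergen - Drammen: 19 + 7 = 26
Hamar - Bergen - Bodø - Oslo - Drammen: 19 + 15 + 10 + 19 = 63
Hamar - Oslo - Drammen: 13 + 19 = 32
Best route has total 26.

26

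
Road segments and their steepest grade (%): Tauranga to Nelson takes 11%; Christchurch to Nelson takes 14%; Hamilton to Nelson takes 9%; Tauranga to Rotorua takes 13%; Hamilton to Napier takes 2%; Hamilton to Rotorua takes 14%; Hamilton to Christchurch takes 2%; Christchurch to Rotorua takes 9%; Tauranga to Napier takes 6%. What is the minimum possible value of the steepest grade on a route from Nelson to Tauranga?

9

Comparing a few candidate routes:
Nelson -> Christchurch -> Hamilton -> Rotorua -> Tauranga: max(14, 2, 14, 13) = 14
Nelson -> Hamilton -> Christchurch -> Rotorua -> Tauranga: max(9, 2, 9, 13) = 13
Nelson -> Hamilton -> Napier -> Tauranga: max(9, 2, 6) = 9
Nelson -> Tauranga: max(11) = 11
Nelson -> Hamilton -> Rotorua -> Tauranga: max(9, 14, 13) = 14
Smallest bottleneck: 9%.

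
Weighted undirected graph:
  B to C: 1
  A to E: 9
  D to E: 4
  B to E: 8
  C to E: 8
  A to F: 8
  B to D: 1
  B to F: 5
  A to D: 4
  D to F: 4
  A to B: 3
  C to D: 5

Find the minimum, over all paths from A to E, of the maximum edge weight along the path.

4

Checking several routes:
A→D→E: max(4, 4) = 4
A→B→C→D→E: max(3, 1, 5, 4) = 5
A→B→D→E: max(3, 1, 4) = 4
A→B→F→D→E: max(3, 5, 4, 4) = 5
Smallest bottleneck: 4.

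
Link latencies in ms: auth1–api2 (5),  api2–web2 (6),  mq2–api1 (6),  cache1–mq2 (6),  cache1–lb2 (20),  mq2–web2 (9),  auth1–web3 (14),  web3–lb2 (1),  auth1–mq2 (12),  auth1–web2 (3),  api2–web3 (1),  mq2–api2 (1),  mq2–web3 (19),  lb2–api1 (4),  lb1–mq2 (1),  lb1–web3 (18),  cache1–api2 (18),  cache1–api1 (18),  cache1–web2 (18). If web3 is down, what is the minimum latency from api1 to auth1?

Some routes from api1 to auth1 avoiding web3:
api1 -> mq2 -> api2 -> web2 -> auth1: 6 + 1 + 6 + 3 = 16
api1 -> mq2 -> web2 -> auth1: 6 + 9 + 3 = 18
api1 -> mq2 -> api2 -> auth1: 6 + 1 + 5 = 12
api1 -> mq2 -> web2 -> api2 -> auth1: 6 + 9 + 6 + 5 = 26
api1 -> mq2 -> auth1: 6 + 12 = 18
api1 -> cache1 -> mq2 -> api2 -> auth1: 18 + 6 + 1 + 5 = 30
Shortest: 12 ms.

12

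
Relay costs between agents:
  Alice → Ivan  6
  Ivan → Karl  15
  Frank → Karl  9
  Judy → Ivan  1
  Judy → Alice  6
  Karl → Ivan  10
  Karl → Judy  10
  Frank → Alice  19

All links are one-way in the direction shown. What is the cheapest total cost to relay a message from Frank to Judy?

19

Paths from Frank to Judy:
Frank -> Alice -> Ivan -> Karl -> Judy: 19 + 6 + 15 + 10 = 50
Frank -> Karl -> Judy: 9 + 10 = 19
Best route has total 19.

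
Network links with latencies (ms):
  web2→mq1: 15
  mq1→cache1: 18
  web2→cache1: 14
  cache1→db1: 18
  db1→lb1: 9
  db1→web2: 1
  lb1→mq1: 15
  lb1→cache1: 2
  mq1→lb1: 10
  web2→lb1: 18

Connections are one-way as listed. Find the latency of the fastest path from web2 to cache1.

14

A few of the web2→cache1 routes:
web2→mq1→cache1: 15 + 18 = 33
web2→mq1→lb1→cache1: 15 + 10 + 2 = 27
web2→lb1→cache1: 18 + 2 = 20
web2→cache1: 14
Best route has total 14 ms.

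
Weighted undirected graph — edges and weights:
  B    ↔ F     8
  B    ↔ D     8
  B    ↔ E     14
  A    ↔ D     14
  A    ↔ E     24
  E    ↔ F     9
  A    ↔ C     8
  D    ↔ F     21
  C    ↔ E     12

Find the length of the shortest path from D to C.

Some routes from D to C:
D -> B -> E -> C: 8 + 14 + 12 = 34
D -> A -> E -> C: 14 + 24 + 12 = 50
D -> A -> C: 14 + 8 = 22
D -> B -> F -> E -> C: 8 + 8 + 9 + 12 = 37
D -> F -> E -> C: 21 + 9 + 12 = 42
Shortest: 22.

22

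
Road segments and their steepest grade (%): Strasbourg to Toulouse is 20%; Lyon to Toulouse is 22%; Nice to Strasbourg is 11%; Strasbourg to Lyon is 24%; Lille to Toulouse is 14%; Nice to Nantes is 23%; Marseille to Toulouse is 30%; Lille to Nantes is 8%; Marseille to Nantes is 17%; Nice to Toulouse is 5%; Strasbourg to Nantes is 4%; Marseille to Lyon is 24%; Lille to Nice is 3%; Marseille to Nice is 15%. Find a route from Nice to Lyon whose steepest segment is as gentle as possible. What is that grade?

Checking several routes:
Nice→Lille→Nantes→Strasbourg→Toulouse→Lyon: max(3, 8, 4, 20, 22) = 22
Nice→Marseille→Nantes→Lille→Toulouse→Lyon: max(15, 17, 8, 14, 22) = 22
Nice→Toulouse→Lyon: max(5, 22) = 22
Nice→Strasbourg→Nantes→Lille→Toulouse→Lyon: max(11, 4, 8, 14, 22) = 22
Nice→Strasbourg→Toulouse→Lyon: max(11, 20, 22) = 22
Nice→Lille→Toulouse→Lyon: max(3, 14, 22) = 22
Best route has worst link 22%.

22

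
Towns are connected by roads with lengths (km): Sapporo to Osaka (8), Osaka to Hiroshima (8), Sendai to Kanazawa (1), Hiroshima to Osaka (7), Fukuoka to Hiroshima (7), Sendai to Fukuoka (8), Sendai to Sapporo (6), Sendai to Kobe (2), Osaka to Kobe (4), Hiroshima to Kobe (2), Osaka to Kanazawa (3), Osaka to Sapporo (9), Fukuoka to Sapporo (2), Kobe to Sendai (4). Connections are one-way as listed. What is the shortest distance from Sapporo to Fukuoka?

Paths from Sapporo to Fukuoka:
Sapporo → Osaka → Kobe → Sendai → Fukuoka: 8 + 4 + 4 + 8 = 24
Sapporo → Osaka → Hiroshima → Kobe → Sendai → Fukuoka: 8 + 8 + 2 + 4 + 8 = 30
The minimum is 24 km.

24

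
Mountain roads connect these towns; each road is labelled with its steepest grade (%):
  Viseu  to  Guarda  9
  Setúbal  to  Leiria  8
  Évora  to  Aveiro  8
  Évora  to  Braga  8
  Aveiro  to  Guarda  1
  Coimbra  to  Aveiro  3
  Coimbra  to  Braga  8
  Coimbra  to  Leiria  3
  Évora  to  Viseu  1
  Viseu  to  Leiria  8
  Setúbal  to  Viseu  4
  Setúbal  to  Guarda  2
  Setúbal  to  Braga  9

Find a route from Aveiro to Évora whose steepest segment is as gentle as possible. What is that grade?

4

Some routes from Aveiro to Évora:
Aveiro → Guarda → Setúbal → Leiria → Viseu → Évora: max(1, 2, 8, 8, 1) = 8
Aveiro → Guarda → Setúbal → Leiria → Coimbra → Braga → Évora: max(1, 2, 8, 3, 8, 8) = 8
Aveiro → Guarda → Setúbal → Viseu → Leiria → Coimbra → Braga → Évora: max(1, 2, 4, 8, 3, 8, 8) = 8
Aveiro → Guarda → Setúbal → Viseu → Évora: max(1, 2, 4, 1) = 4
Aveiro → Coimbra → Leiria → Viseu → Évora: max(3, 3, 8, 1) = 8
Aveiro → Coimbra → Leiria → Setúbal → Viseu → Évora: max(3, 3, 8, 4, 1) = 8
Smallest bottleneck: 4%.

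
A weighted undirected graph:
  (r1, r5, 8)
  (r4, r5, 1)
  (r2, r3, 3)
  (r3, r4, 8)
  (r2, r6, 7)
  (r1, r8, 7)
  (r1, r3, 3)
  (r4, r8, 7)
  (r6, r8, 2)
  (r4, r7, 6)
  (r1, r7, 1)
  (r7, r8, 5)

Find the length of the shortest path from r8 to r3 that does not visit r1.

12

Paths from r8 to r3 avoiding r1:
r8 → r4 → r3: 7 + 8 = 15
r8 → r7 → r4 → r3: 5 + 6 + 8 = 19
r8 → r6 → r2 → r3: 2 + 7 + 3 = 12
Shortest: 12.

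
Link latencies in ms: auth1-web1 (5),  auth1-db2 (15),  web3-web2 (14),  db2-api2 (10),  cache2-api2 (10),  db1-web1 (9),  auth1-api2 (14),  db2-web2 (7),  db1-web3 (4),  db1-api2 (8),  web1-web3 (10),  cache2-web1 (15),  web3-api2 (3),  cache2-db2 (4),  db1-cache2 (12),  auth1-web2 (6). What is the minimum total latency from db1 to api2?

A few of the db1→api2 routes:
db1 → cache2 → api2: 12 + 10 = 22
db1 → cache2 → db2 → api2: 12 + 4 + 10 = 26
db1 → web3 → api2: 4 + 3 = 7
db1 → web1 → web3 → api2: 9 + 10 + 3 = 22
db1 → api2: 8
db1 → web1 → auth1 → api2: 9 + 5 + 14 = 28
Shortest: 7 ms.

7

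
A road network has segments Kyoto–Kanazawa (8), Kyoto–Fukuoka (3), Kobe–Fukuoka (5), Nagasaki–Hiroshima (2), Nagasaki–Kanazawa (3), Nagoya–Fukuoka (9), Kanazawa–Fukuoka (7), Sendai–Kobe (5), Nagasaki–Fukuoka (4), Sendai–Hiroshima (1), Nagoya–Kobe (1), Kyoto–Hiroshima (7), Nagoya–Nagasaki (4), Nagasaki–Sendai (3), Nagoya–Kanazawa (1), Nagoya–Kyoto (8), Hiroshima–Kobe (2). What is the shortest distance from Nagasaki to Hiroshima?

2

Checking several routes:
Nagasaki-Nagoya-Kobe-Hiroshima: 4 + 1 + 2 = 7
Nagasaki-Sendai-Hiroshima: 3 + 1 = 4
Nagasaki-Kanazawa-Nagoya-Kobe-Hiroshima: 3 + 1 + 1 + 2 = 7
Nagasaki-Hiroshima: 2
Nagasaki-Fukuoka-Kobe-Hiroshima: 4 + 5 + 2 = 11
Nagasaki-Sendai-Kobe-Hiroshima: 3 + 5 + 2 = 10
Shortest: 2 mi.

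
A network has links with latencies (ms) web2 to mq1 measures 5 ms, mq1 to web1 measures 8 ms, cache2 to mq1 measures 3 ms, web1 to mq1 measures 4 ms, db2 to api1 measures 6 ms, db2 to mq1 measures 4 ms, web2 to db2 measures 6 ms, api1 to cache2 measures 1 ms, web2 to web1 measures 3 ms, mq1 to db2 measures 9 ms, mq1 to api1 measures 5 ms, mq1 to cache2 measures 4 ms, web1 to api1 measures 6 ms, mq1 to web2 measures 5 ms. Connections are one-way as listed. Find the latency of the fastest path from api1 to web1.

Candidate routes:
api1 - cache2 - mq1 - web1: 1 + 3 + 8 = 12
api1 - cache2 - mq1 - web2 - web1: 1 + 3 + 5 + 3 = 12
Shortest: 12 ms.

12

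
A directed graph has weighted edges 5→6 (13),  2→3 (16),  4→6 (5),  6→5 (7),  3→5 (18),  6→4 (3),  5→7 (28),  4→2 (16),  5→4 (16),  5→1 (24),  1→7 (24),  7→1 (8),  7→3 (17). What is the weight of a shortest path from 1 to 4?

75

Routes from 1 to 4:
1 → 7 → 3 → 5 → 4: 24 + 17 + 18 + 16 = 75
1 → 7 → 3 → 5 → 6 → 4: 24 + 17 + 18 + 13 + 3 = 75
The minimum is 75.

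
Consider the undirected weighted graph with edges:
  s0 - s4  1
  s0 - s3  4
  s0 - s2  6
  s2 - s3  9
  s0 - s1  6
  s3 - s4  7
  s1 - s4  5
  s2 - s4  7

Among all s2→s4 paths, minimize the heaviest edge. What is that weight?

Comparing a few candidate routes:
s2 - s0 - s1 - s4: max(6, 6, 5) = 6
s2 - s4: max(7) = 7
s2 - s0 - s4: max(6, 1) = 6
The minimum achievable maximum is 6.

6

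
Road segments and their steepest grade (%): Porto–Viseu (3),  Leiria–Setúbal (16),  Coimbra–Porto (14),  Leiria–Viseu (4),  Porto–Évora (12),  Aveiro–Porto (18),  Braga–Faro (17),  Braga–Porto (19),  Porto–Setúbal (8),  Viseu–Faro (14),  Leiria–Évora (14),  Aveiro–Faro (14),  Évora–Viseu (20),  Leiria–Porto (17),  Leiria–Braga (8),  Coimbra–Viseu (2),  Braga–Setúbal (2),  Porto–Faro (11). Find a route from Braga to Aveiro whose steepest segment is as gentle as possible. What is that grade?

A few of the Braga→Aveiro routes:
Braga-Setúbal-Porto-Coimbra-Viseu-Faro-Aveiro: max(2, 8, 14, 2, 14, 14) = 14
Braga-Setúbal-Porto-Viseu-Faro-Aveiro: max(2, 8, 3, 14, 14) = 14
Braga-Setúbal-Porto-Faro-Aveiro: max(2, 8, 11, 14) = 14
Smallest bottleneck: 14%.

14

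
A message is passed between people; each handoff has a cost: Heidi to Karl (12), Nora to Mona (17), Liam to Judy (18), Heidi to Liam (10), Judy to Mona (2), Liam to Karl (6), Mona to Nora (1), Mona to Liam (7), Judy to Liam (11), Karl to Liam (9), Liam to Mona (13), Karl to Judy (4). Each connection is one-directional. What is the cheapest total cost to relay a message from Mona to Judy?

17

Paths from Mona to Judy:
Mona -> Liam -> Judy: 7 + 18 = 25
Mona -> Liam -> Karl -> Judy: 7 + 6 + 4 = 17
Shortest: 17.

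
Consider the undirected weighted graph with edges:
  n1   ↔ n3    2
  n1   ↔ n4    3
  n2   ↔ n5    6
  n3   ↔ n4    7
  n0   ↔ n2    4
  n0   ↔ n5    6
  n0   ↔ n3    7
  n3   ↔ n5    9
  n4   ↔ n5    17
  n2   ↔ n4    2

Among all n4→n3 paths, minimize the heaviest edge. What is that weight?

Checking several routes:
n4 -> n2 -> n0 -> n3: max(2, 4, 7) = 7
n4 -> n2 -> n5 -> n0 -> n3: max(2, 6, 6, 7) = 7
n4 -> n1 -> n3: max(3, 2) = 3
The minimum achievable maximum is 3.

3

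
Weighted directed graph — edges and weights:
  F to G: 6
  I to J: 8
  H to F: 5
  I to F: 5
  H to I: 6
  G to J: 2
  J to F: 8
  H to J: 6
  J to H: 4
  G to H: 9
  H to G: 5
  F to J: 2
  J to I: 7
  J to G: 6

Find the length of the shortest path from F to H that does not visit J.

Paths from F to H avoiding J:
F-G-H: 6 + 9 = 15
The minimum is 15.

15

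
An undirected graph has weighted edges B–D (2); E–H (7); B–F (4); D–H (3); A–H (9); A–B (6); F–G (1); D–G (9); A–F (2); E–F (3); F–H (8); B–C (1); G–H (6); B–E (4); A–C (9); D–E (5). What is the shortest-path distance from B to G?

Some routes from B to G:
B - E - F - G: 4 + 3 + 1 = 8
B - D - G: 2 + 9 = 11
B - D - H - G: 2 + 3 + 6 = 11
B - D - E - F - G: 2 + 5 + 3 + 1 = 11
B - F - G: 4 + 1 = 5
B - A - F - G: 6 + 2 + 1 = 9
Shortest: 5.

5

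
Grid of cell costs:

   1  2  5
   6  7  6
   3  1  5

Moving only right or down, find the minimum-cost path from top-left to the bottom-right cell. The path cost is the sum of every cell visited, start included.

Cheapest: (0,0) → (0,1) → (1,1) → (2,1) → (2,2)
  1 + 2 + 7 + 1 + 5 = 16
For comparison, the top-then-right route costs 19.

16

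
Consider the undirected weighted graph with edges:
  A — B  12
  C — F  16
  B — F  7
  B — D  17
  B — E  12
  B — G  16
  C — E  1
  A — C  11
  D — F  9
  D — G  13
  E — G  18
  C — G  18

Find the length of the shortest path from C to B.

A few of the C→B routes:
C → F → B: 16 + 7 = 23
C → E → B: 1 + 12 = 13
C → A → B: 11 + 12 = 23
The minimum is 13.

13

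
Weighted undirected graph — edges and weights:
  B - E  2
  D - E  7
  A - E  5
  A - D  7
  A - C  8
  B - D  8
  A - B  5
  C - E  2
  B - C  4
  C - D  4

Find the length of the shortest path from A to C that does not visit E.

Routes from A to C avoiding E:
A → C: 8
A → B → C: 5 + 4 = 9
A → D → C: 7 + 4 = 11
A → B → D → C: 5 + 8 + 4 = 17
A → D → B → C: 7 + 8 + 4 = 19
Best route has total 8.

8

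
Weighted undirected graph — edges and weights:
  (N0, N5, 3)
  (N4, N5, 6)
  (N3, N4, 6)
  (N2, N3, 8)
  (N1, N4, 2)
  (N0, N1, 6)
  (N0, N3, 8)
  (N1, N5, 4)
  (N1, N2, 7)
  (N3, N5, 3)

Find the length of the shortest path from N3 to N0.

6

A few of the N3→N0 routes:
N3-N4-N5-N0: 6 + 6 + 3 = 15
N3-N0: 8
N3-N4-N1-N5-N0: 6 + 2 + 4 + 3 = 15
N3-N5-N0: 3 + 3 = 6
N3-N4-N1-N0: 6 + 2 + 6 = 14
N3-N5-N1-N0: 3 + 4 + 6 = 13
Shortest: 6.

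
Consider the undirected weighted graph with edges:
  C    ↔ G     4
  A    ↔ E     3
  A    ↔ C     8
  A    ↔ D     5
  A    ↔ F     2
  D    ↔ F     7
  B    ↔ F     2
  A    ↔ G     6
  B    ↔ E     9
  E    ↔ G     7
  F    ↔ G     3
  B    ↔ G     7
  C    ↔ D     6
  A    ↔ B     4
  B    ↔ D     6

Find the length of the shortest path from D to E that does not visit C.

8

Checking several routes:
D - B - E: 6 + 9 = 15
D - B - A - E: 6 + 4 + 3 = 13
D - F - A - E: 7 + 2 + 3 = 12
D - A - E: 5 + 3 = 8
D - B - F - A - E: 6 + 2 + 2 + 3 = 13
Shortest: 8.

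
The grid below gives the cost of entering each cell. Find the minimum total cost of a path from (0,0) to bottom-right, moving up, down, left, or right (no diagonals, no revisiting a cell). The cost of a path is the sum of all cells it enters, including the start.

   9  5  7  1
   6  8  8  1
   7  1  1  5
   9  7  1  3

28

Take r0c0 → r0c1 → r1c1 → r2c1 → r2c2 → r3c2 → r3c3 for a total of 9 + 5 + 8 + 1 + 1 + 1 + 3 = 28.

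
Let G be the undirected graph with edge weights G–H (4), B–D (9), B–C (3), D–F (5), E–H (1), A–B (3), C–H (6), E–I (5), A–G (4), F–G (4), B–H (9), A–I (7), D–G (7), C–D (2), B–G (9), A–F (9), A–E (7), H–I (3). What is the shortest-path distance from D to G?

A few of the D→G routes:
D → F → G: 5 + 4 = 9
D → C → B → A → G: 2 + 3 + 3 + 4 = 12
D → G: 7
Shortest: 7.

7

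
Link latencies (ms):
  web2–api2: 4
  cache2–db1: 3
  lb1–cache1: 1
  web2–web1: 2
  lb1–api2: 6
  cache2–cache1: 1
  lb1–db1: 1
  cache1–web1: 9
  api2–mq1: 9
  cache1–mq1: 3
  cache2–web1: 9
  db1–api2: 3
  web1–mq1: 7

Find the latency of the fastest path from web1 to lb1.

Comparing a few candidate routes:
web1 -> cache2 -> cache1 -> lb1: 9 + 1 + 1 = 11
web1 -> cache1 -> lb1: 9 + 1 = 10
web1 -> web2 -> api2 -> db1 -> lb1: 2 + 4 + 3 + 1 = 10
web1 -> mq1 -> cache1 -> lb1: 7 + 3 + 1 = 11
web1 -> web2 -> api2 -> lb1: 2 + 4 + 6 = 12
The minimum is 10 ms.

10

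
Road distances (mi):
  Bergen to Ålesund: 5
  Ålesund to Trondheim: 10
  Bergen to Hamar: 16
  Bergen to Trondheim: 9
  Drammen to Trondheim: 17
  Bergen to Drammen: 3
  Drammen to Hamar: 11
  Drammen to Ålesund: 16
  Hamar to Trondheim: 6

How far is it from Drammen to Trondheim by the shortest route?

12

A few of the Drammen→Trondheim routes:
Drammen -> Bergen -> Ålesund -> Trondheim: 3 + 5 + 10 = 18
Drammen -> Hamar -> Trondheim: 11 + 6 = 17
Drammen -> Bergen -> Hamar -> Trondheim: 3 + 16 + 6 = 25
Drammen -> Bergen -> Trondheim: 3 + 9 = 12
Drammen -> Trondheim: 17
The minimum is 12 mi.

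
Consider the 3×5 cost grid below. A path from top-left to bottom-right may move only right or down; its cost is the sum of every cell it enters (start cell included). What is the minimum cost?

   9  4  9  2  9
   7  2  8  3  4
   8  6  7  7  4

34

Best path: [0,0] -> [0,1] -> [1,1] -> [1,2] -> [1,3] -> [1,4] -> [2,4]
Cost: 9 + 4 + 2 + 8 + 3 + 4 + 4 = 34
(Top row then right column would cost 41.)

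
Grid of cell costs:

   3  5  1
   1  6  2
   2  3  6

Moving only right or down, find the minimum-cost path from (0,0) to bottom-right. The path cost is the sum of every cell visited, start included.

15

Best path: (0,0) -> (1,0) -> (2,0) -> (2,1) -> (2,2)
Cost: 3 + 1 + 2 + 3 + 6 = 15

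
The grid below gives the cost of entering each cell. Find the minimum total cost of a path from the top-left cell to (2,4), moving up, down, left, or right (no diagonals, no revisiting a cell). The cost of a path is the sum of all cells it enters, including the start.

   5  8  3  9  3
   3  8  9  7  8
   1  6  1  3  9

28

Best path: (0,0) → (1,0) → (2,0) → (2,1) → (2,2) → (2,3) → (2,4)
Cost: 5 + 3 + 1 + 6 + 1 + 3 + 9 = 28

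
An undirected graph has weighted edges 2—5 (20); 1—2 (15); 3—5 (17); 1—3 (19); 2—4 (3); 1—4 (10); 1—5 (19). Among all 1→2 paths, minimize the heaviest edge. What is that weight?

Paths from 1 to 2:
1 → 3 → 5 → 2: max(19, 17, 20) = 20
1 → 2: max(15) = 15
1 → 5 → 2: max(19, 20) = 20
1 → 4 → 2: max(10, 3) = 10
Best route has worst link 10.

10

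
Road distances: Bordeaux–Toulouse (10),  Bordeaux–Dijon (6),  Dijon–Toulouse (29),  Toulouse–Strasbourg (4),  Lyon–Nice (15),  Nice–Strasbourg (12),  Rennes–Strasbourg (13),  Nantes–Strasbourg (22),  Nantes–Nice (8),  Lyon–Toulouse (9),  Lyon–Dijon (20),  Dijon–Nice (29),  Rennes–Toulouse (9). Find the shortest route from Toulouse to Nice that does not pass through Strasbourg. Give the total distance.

24

Some routes from Toulouse to Nice avoiding Strasbourg:
Toulouse-Lyon-Dijon-Nice: 9 + 20 + 29 = 58
Toulouse-Lyon-Nice: 9 + 15 = 24
Toulouse-Bordeaux-Dijon-Nice: 10 + 6 + 29 = 45
Toulouse-Bordeaux-Dijon-Lyon-Nice: 10 + 6 + 20 + 15 = 51
The minimum is 24.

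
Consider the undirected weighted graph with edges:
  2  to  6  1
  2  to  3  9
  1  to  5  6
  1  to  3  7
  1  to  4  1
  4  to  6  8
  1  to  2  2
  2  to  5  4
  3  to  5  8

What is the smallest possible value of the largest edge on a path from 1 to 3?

A few of the 1→3 routes:
1 → 5 → 2 → 3: max(6, 4, 9) = 9
1 → 3: max(7) = 7
1 → 4 → 6 → 2 → 5 → 3: max(1, 8, 1, 4, 8) = 8
1 → 4 → 6 → 2 → 3: max(1, 8, 1, 9) = 9
1 → 5 → 3: max(6, 8) = 8
1 → 2 → 5 → 3: max(2, 4, 8) = 8
The minimum achievable maximum is 7.

7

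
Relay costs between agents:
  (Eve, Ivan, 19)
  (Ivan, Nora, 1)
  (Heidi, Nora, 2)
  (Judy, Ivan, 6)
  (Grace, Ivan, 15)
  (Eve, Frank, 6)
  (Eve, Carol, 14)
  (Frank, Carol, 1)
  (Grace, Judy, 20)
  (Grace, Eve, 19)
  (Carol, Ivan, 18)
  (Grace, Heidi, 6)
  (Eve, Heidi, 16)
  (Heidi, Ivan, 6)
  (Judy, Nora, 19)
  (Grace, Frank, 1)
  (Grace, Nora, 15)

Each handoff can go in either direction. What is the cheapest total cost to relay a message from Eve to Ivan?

16

A few of the Eve→Ivan routes:
Eve -> Frank -> Grace -> Heidi -> Ivan: 6 + 1 + 6 + 6 = 19
Eve -> Ivan: 19
Eve -> Frank -> Grace -> Heidi -> Nora -> Ivan: 6 + 1 + 6 + 2 + 1 = 16
Eve -> Heidi -> Nora -> Ivan: 16 + 2 + 1 = 19
The minimum is 16.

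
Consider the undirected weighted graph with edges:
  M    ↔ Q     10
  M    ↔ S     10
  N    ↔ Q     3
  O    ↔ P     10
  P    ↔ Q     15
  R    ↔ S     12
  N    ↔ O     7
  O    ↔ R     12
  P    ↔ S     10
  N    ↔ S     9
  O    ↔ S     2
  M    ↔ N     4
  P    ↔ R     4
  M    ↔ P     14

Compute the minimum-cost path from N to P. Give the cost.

17

A few of the N→P routes:
N-M-P: 4 + 14 = 18
N-S-P: 9 + 10 = 19
N-O-S-P: 7 + 2 + 10 = 19
N-Q-P: 3 + 15 = 18
N-S-O-P: 9 + 2 + 10 = 21
N-O-P: 7 + 10 = 17
The minimum is 17.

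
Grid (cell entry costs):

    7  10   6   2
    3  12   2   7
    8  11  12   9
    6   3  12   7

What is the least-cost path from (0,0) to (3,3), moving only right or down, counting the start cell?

46

Cheapest: [0,0] [1,0] [2,0] [3,0] [3,1] [3,2] [3,3]
  7 + 3 + 8 + 6 + 3 + 12 + 7 = 46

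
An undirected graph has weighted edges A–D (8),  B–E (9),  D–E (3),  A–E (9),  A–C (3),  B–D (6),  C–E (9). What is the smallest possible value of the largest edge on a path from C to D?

8

A few of the C→D routes:
C→E→D: max(9, 3) = 9
C→A→D: max(3, 8) = 8
C→E→A→D: max(9, 9, 8) = 9
C→E→B→D: max(9, 9, 6) = 9
The minimum achievable maximum is 8.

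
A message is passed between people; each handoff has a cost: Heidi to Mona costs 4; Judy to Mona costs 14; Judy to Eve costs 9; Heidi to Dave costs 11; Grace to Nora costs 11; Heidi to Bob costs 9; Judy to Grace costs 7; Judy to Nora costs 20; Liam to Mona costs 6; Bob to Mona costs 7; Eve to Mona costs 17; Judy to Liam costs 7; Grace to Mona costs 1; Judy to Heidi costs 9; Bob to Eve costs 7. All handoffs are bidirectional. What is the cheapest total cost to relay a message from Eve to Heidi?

Some routes from Eve to Heidi:
Eve → Mona → Heidi: 17 + 4 = 21
Eve → Bob → Heidi: 7 + 9 = 16
Eve → Judy → Grace → Mona → Heidi: 9 + 7 + 1 + 4 = 21
Eve → Bob → Mona → Heidi: 7 + 7 + 4 = 18
Eve → Judy → Heidi: 9 + 9 = 18
The minimum is 16.

16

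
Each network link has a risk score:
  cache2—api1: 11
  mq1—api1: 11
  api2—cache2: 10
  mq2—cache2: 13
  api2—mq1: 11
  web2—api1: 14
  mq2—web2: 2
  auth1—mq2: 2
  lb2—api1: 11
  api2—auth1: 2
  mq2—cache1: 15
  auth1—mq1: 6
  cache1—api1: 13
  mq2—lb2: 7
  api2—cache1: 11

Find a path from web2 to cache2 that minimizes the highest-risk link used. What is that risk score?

Some routes from web2 to cache2:
web2 - mq2 - auth1 - api2 - cache2: max(2, 2, 2, 10) = 10
web2 - mq2 - lb2 - api1 - mq1 - api2 - cache2: max(2, 7, 11, 11, 11, 10) = 11
web2 - mq2 - auth1 - mq1 - api1 - cache2: max(2, 2, 6, 11, 11) = 11
web2 - mq2 - auth1 - api2 - mq1 - api1 - cache2: max(2, 2, 2, 11, 11, 11) = 11
web2 - mq2 - auth1 - mq1 - api2 - cache2: max(2, 2, 6, 11, 10) = 11
The minimum achievable maximum is 10.

10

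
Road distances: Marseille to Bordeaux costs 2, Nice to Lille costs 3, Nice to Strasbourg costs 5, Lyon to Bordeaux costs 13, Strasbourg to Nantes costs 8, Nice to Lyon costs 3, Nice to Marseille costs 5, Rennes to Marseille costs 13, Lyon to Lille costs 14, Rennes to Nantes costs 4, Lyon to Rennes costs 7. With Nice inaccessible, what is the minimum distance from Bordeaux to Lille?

Paths from Bordeaux to Lille avoiding Nice:
Bordeaux→Marseille→Rennes→Lyon→Lille: 2 + 13 + 7 + 14 = 36
Bordeaux→Lyon→Lille: 13 + 14 = 27
Shortest: 27.

27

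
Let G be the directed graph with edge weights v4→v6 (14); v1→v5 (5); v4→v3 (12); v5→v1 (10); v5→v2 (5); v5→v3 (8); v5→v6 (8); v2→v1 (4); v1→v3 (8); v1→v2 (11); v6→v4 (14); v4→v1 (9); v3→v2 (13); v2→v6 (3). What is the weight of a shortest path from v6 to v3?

Candidate routes:
v6 → v4 → v1 → v3: 14 + 9 + 8 = 31
v6 → v4 → v1 → v5 → v3: 14 + 9 + 5 + 8 = 36
v6 → v4 → v3: 14 + 12 = 26
Shortest: 26.

26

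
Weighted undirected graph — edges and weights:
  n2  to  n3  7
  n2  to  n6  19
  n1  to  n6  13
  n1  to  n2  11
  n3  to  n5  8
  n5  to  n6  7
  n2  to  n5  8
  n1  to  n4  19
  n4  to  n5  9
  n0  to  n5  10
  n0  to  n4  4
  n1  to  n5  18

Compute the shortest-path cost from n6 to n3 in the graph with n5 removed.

Routes from n6 to n3 avoiding n5:
n6-n1-n2-n3: 13 + 11 + 7 = 31
n6-n2-n3: 19 + 7 = 26
The minimum is 26.

26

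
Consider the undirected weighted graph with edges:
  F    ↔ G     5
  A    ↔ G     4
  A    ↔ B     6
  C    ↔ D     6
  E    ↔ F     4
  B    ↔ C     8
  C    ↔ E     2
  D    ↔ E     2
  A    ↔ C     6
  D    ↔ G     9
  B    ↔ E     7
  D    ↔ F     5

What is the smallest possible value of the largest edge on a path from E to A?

Some routes from E to A:
E→F→G→A: max(4, 5, 4) = 5
E→D→F→G→A: max(2, 5, 5, 4) = 5
E→D→C→A: max(2, 6, 6) = 6
E→F→D→C→A: max(4, 5, 6, 6) = 6
The minimum achievable maximum is 5.

5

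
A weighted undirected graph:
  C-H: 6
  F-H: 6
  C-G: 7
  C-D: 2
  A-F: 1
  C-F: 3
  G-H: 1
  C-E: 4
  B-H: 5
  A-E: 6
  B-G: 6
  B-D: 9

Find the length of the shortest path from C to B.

Comparing a few candidate routes:
C -> H -> B: 6 + 5 = 11
C -> G -> B: 7 + 6 = 13
C -> D -> B: 2 + 9 = 11
The minimum is 11.

11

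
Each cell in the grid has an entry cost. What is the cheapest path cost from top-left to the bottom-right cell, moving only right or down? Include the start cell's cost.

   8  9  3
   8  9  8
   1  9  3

Best path: (0,0) → (1,0) → (2,0) → (2,1) → (2,2)
Cost: 8 + 8 + 1 + 9 + 3 = 29
For comparison, the top-then-right route costs 31.

29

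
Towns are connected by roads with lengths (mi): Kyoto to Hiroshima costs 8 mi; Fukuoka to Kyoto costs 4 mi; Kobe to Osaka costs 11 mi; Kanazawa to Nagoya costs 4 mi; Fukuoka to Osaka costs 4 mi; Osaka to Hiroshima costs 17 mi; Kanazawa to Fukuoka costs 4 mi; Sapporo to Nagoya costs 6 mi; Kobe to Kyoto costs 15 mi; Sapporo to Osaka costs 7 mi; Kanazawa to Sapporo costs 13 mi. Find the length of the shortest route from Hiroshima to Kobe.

23

A few of the Hiroshima→Kobe routes:
Hiroshima → Kyoto → Fukuoka → Osaka → Kobe: 8 + 4 + 4 + 11 = 27
Hiroshima → Kyoto → Kobe: 8 + 15 = 23
Hiroshima → Osaka → Fukuoka → Kyoto → Kobe: 17 + 4 + 4 + 15 = 40
Hiroshima → Osaka → Kobe: 17 + 11 = 28
The minimum is 23 mi.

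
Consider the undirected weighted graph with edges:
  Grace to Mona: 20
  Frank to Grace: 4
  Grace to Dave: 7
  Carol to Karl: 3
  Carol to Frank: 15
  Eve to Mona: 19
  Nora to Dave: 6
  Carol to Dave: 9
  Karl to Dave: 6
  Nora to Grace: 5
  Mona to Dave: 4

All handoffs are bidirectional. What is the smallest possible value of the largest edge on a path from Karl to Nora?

Some routes from Karl to Nora:
Karl - Carol - Dave - Grace - Nora: max(3, 9, 7, 5) = 9
Karl - Dave - Nora: max(6, 6) = 6
Karl - Dave - Grace - Nora: max(6, 7, 5) = 7
Best route has worst link 6.

6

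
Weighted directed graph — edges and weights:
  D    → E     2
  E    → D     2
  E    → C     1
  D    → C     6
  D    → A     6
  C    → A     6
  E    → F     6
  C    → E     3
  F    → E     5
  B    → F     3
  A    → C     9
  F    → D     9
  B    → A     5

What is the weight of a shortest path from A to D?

14

Candidate routes:
A - C - E - D: 9 + 3 + 2 = 14
A - C - E - F - D: 9 + 3 + 6 + 9 = 27
Shortest: 14.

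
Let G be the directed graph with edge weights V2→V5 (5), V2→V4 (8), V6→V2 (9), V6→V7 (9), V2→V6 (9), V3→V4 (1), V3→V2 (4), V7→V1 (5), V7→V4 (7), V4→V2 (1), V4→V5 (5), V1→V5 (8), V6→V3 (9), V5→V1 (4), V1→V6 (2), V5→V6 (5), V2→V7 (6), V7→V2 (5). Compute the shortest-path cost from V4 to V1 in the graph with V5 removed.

Paths from V4 to V1 avoiding V5:
V4-V2-V6-V7-V1: 1 + 9 + 9 + 5 = 24
V4-V2-V7-V1: 1 + 6 + 5 = 12
Best route has total 12.

12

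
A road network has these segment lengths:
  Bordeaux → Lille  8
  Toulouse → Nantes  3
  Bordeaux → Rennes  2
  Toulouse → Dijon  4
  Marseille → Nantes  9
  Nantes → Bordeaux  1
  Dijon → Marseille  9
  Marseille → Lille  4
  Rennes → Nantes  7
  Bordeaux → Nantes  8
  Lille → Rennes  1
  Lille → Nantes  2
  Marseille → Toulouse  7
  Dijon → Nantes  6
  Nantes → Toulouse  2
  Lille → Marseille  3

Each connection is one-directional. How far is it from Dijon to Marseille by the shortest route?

Paths from Dijon to Marseille:
Dijon - Nantes - Bordeaux - Lille - Marseille: 6 + 1 + 8 + 3 = 18
Dijon - Marseille: 9
Best route has total 9.

9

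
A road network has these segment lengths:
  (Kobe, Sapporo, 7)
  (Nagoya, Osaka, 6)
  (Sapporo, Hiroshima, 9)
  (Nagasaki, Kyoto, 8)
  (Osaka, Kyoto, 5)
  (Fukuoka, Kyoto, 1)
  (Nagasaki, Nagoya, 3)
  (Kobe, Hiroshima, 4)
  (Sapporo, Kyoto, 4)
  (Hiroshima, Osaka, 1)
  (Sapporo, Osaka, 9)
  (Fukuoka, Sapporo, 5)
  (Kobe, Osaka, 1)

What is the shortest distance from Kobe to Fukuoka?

7

Some routes from Kobe to Fukuoka:
Kobe→Osaka→Kyoto→Fukuoka: 1 + 5 + 1 = 7
Kobe→Sapporo→Kyoto→Fukuoka: 7 + 4 + 1 = 12
Kobe→Osaka→Sapporo→Fukuoka: 1 + 9 + 5 = 15
Kobe→Osaka→Sapporo→Kyoto→Fukuoka: 1 + 9 + 4 + 1 = 15
Kobe→Sapporo→Fukuoka: 7 + 5 = 12
Kobe→Hiroshima→Osaka→Kyoto→Fukuoka: 4 + 1 + 5 + 1 = 11
Shortest: 7.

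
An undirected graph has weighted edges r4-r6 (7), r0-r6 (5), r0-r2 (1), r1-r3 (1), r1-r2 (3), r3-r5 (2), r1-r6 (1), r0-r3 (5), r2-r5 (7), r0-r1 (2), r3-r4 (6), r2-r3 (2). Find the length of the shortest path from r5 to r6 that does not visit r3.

11

Candidate routes:
r5 - r2 - r1 - r6: 7 + 3 + 1 = 11
r5 - r2 - r0 - r6: 7 + 1 + 5 = 13
r5 - r2 - r1 - r0 - r6: 7 + 3 + 2 + 5 = 17
r5 - r2 - r0 - r1 - r6: 7 + 1 + 2 + 1 = 11
Best route has total 11.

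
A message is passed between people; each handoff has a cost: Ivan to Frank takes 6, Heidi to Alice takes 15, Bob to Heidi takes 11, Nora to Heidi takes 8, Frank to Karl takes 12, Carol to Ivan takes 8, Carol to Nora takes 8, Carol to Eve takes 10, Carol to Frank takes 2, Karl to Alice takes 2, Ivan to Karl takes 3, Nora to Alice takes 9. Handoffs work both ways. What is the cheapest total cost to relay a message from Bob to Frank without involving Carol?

37

Paths from Bob to Frank avoiding Carol:
Bob -> Heidi -> Alice -> Karl -> Ivan -> Frank: 11 + 15 + 2 + 3 + 6 = 37
Bob -> Heidi -> Nora -> Alice -> Karl -> Frank: 11 + 8 + 9 + 2 + 12 = 42
Bob -> Heidi -> Alice -> Karl -> Frank: 11 + 15 + 2 + 12 = 40
Bob -> Heidi -> Nora -> Alice -> Karl -> Ivan -> Frank: 11 + 8 + 9 + 2 + 3 + 6 = 39
Best route has total 37.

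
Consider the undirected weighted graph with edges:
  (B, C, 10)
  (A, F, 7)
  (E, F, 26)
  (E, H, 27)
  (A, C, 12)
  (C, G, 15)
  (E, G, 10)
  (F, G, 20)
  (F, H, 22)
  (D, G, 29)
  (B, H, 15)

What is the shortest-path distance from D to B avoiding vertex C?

Paths from D to B avoiding C:
D - G - E - H - B: 29 + 10 + 27 + 15 = 81
D - G - E - F - H - B: 29 + 10 + 26 + 22 + 15 = 102
D - G - F - E - H - B: 29 + 20 + 26 + 27 + 15 = 117
D - G - F - H - B: 29 + 20 + 22 + 15 = 86
Shortest: 81.

81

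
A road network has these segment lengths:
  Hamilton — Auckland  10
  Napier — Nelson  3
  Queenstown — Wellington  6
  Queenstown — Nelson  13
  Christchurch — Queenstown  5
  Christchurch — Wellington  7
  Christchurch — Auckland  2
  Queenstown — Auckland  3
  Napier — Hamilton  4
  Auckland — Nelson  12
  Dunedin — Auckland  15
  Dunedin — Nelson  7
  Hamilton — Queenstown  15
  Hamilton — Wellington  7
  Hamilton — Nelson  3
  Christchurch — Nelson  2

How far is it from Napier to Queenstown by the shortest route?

Checking several routes:
Napier-Hamilton-Nelson-Christchurch-Auckland-Queenstown: 4 + 3 + 2 + 2 + 3 = 14
Napier-Nelson-Christchurch-Auckland-Queenstown: 3 + 2 + 2 + 3 = 10
Napier-Nelson-Christchurch-Queenstown: 3 + 2 + 5 = 10
The minimum is 10.

10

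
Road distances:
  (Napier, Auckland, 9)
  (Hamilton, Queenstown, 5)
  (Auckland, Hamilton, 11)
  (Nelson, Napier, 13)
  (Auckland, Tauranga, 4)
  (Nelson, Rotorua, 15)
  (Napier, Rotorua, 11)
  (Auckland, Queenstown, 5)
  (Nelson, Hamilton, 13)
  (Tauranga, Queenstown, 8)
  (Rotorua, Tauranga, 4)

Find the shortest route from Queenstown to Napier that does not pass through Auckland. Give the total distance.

23

Paths from Queenstown to Napier avoiding Auckland:
Queenstown → Hamilton → Nelson → Rotorua → Napier: 5 + 13 + 15 + 11 = 44
Queenstown → Tauranga → Rotorua → Nelson → Napier: 8 + 4 + 15 + 13 = 40
Queenstown → Hamilton → Nelson → Napier: 5 + 13 + 13 = 31
Queenstown → Tauranga → Rotorua → Napier: 8 + 4 + 11 = 23
The minimum is 23.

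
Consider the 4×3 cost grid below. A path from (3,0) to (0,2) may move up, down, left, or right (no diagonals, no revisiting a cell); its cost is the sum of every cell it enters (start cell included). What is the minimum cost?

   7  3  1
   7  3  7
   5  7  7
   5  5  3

24

Take (3,0)→(2,0)→(1,0)→(1,1)→(0,1)→(0,2) for a total of 5 + 5 + 7 + 3 + 3 + 1 = 24.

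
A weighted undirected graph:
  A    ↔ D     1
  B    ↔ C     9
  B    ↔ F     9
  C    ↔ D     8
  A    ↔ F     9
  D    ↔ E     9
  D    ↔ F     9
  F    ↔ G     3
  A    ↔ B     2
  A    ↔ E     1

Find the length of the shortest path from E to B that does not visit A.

Paths from E to B avoiding A:
E-D-C-B: 9 + 8 + 9 = 26
E-D-F-B: 9 + 9 + 9 = 27
Best route has total 26.

26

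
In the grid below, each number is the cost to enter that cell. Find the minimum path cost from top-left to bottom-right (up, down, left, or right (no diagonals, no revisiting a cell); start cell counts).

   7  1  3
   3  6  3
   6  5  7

21

Cheapest: r0c0→r0c1→r0c2→r1c2→r2c2
  7 + 1 + 3 + 3 + 7 = 21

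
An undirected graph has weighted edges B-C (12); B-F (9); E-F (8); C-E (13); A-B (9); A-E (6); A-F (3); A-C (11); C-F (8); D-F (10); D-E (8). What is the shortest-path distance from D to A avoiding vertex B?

13

A few of the D→A routes:
D→E→F→A: 8 + 8 + 3 = 19
D→E→A: 8 + 6 = 14
D→F→A: 10 + 3 = 13
The minimum is 13.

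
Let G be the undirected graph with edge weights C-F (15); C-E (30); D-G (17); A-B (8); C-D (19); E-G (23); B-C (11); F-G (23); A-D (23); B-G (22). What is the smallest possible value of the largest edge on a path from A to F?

Comparing a few candidate routes:
A→B→G→F: max(8, 22, 23) = 23
A→B→C→F: max(8, 11, 15) = 15
A→B→C→D→G→F: max(8, 11, 19, 17, 23) = 23
A→B→G→D→C→F: max(8, 22, 17, 19, 15) = 22
Best route has worst link 15.

15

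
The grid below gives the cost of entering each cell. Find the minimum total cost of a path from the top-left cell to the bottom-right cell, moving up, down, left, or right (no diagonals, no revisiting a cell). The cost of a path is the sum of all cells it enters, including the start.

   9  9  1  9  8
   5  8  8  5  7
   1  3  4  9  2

Take (0,0) (1,0) (2,0) (2,1) (2,2) (2,3) (2,4) for a total of 9 + 5 + 1 + 3 + 4 + 9 + 2 = 33.

33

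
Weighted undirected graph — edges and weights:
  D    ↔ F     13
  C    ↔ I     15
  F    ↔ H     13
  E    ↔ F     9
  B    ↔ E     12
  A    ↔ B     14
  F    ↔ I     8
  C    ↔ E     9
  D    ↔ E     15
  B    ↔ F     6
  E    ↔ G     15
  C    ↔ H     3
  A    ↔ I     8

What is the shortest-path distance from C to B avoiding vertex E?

Routes from C to B avoiding E:
C→I→F→B: 15 + 8 + 6 = 29
C→H→F→B: 3 + 13 + 6 = 22
C→H→F→I→A→B: 3 + 13 + 8 + 8 + 14 = 46
C→I→A→B: 15 + 8 + 14 = 37
Best route has total 22.

22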